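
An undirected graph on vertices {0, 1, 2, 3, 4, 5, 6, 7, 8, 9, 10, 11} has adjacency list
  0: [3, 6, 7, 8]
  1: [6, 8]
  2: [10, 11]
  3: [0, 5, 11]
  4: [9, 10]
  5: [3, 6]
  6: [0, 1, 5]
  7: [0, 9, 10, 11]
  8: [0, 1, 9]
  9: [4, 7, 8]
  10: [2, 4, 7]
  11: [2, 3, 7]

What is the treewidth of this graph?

3

A width-3 tree decomposition is:
Bags: B1 = {1, 5, 6, 8}  B2 = {0, 5, 6, 8}  B3 = {0, 3, 5, 8}  B4 = {0, 3, 8, 9}  B5 = {0, 3, 7, 9}  B6 = {3, 7, 9, 11}  B7 = {4, 7, 9, 11}  B8 = {4, 7, 10, 11}  B9 = {2, 4, 10, 11}
Tree: B1–B2, B2–B3, B3–B4, B4–B5, B5–B6, B6–B7, B7–B8, B8–B9
Each bag holds 4 vertices, so the decomposition has width 3, which upper-bounds the treewidth. For the lower bound: the 4 vertex sets {1,5,6}, {8}, {0}, {3,7,9,11} are disjoint, each induces a connected subgraph, and every pair is joined by at least one edge of G. Contracting each set to a single vertex therefore yields K_{4} as a minor, and since treewidth is minor-monotone, tw(G) ≥ tw(K_{4}) = 3. The upper and lower bounds meet at 3, so that is the treewidth.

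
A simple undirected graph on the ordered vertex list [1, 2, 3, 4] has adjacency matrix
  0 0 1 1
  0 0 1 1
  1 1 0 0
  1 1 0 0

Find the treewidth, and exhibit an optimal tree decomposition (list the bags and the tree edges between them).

Treewidth 2.
One such decomposition:
Bags: B1 = {1, 3, 4}  B2 = {2, 3, 4}
Tree: B1–B2

The largest bag has 3 vertices, giving width 2; this decomposition certifies tw(G) ≤ 2. Since 4–1–3–2–4 is a cycle in G, G is not acyclic. Forests are exactly the graphs of treewidth ≤ 1, so tw(G) ≥ 2. The upper and lower bounds meet at 2, so that is the treewidth.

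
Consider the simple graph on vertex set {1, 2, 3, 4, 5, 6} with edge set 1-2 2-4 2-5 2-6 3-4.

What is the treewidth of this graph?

1

A width-1 tree decomposition is:
Bags: B1 = {2, 4}  B2 = {2, 6}  B3 = {2, 5}  B4 = {3, 4}  B5 = {1, 2}
Tree: B1–B2, B2–B3, B1–B4, B1–B5
Every bag has size at most 2, so the width is 2 − 1 = 1 and tw(G) ≤ 1. G has an edge, so its treewidth is at least 1. The upper and lower bounds meet at 1, so that is the treewidth.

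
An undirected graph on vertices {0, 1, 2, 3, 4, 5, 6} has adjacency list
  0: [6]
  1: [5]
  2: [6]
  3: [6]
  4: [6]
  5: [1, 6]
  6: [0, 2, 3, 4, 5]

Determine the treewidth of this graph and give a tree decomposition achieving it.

Treewidth 1.
Bags: B1 = {0, 6}  B2 = {2, 6}  B3 = {3, 6}  B4 = {5, 6}  B5 = {4, 6}  B6 = {1, 5}
Tree: B1–B2, B1–B3, B3–B4, B3–B5, B4–B6

The largest bag has 2 vertices, giving width 1; this decomposition certifies tw(G) ≤ 1. Any graph with an edge has treewidth ≥ 1, and G has the edge 0–6. Combining the bounds, tw(G) = 1.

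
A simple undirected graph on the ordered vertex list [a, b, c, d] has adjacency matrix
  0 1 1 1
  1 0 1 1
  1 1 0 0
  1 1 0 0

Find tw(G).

A width-2 tree decomposition is:
Bags: B1 = {a, b, c}  B2 = {a, b, d}
Tree: B1–B2
The largest bag has 3 vertices, giving width 2; this decomposition certifies tw(G) ≤ 2. For the lower bound, the 3 vertices {a, b, d} are pairwise adjacent, and any tree decomposition puts a clique entirely inside one bag — forcing width ≥ 2. Combining the bounds, tw(G) = 2.

2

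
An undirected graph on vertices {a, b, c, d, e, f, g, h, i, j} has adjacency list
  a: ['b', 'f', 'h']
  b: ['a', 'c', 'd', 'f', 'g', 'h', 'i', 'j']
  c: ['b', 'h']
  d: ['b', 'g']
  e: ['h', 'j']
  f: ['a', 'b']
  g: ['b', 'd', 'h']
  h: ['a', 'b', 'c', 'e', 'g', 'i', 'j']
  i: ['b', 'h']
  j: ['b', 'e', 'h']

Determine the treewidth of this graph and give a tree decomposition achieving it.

Treewidth 2.
One such decomposition:
Bags: B1 = {b, g, h}  B2 = {b, h, j}  B3 = {b, h, i}  B4 = {a, b, h}  B5 = {a, b, f}  B6 = {e, h, j}  B7 = {b, d, g}  B8 = {b, c, h}
Tree: B1–B2, B1–B3, B3–B4, B4–B5, B2–B6, B1–B7, B1–B8

The largest bag has 3 vertices, giving width 2; this decomposition certifies tw(G) ≤ 2. On the other hand G contains the 3-clique {e, h, j}. A clique must lie in a single bag of any decomposition, so no decomposition can have width below 2. Combining the bounds, tw(G) = 2.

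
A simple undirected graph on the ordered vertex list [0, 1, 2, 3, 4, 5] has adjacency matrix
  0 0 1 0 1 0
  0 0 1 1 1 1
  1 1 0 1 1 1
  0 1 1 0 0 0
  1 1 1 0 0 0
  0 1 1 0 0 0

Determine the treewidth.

A width-2 tree decomposition is:
Bags: B1 = {1, 2, 4}  B2 = {1, 2, 3}  B3 = {0, 2, 4}  B4 = {1, 2, 5}
Tree: B1–B2, B1–B3, B1–B4
Every bag has size at most 3, so the width is 3 − 1 = 2 and tw(G) ≤ 2. Conversely, {0, 2, 4} is a clique of size 3, and the vertices of any clique must share a bag in every tree decomposition; so some bag has ≥ 3 vertices and tw(G) ≥ 2. The upper and lower bounds meet at 2, so that is the treewidth.

2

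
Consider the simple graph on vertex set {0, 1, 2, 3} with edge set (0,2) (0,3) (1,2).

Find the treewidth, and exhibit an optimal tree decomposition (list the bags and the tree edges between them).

The largest bag has 2 vertices, giving width 1; this decomposition certifies tw(G) ≤ 1. Since G has at least one edge (e.g. 3–0), it is not an edgeless graph, so tw(G) ≥ 1. Combining the bounds, tw(G) = 1.

Treewidth 1.
One optimal decomposition is:
Bags: B1 = {0, 3}  B2 = {0, 2}  B3 = {1, 2}
Tree: B1–B2, B2–B3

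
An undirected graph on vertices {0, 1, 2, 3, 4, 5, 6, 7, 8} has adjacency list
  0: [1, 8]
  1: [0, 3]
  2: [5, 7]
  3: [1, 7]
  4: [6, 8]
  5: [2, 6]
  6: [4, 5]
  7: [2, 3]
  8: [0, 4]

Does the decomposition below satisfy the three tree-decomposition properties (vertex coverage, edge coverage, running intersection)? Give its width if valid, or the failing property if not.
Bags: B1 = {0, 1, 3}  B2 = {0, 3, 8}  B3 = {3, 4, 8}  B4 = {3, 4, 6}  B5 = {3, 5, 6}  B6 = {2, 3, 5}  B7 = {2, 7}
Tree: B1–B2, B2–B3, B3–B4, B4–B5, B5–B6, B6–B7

No — edge (3,7) lies in no bag.

A tree decomposition must satisfy three properties: every vertex lies in some bag; for every edge, both endpoints lie together in some bag; and for every vertex, the bags containing it form a connected subtree. Here edge (3,7) lies in no bag, so the decomposition is invalid.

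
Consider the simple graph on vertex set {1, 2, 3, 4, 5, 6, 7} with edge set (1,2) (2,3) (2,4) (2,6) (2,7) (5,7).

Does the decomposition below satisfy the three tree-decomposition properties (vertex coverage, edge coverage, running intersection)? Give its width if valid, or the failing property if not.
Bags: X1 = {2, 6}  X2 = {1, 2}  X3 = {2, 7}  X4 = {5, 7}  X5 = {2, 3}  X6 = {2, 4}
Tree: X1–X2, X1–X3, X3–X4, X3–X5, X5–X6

Yes; width 1.

Checking the three conditions: (i) the bags cover all of {1, 2, 3, 4, 5, 6, 7}; (ii) for each edge, some bag contains both endpoints; (iii) the bags containing any fixed vertex form a subtree. All hold, so the decomposition is valid with width 2 − 1 = 1.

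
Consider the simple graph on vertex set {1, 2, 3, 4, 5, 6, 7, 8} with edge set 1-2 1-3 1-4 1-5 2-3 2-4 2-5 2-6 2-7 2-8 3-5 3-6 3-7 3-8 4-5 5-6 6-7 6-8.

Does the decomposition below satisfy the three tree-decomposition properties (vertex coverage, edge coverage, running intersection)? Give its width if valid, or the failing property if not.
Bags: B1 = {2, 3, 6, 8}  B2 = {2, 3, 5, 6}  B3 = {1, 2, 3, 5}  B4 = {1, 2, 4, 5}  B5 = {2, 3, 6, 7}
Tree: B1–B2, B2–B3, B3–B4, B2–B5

Yes; width 3.

Checking the three conditions: (i) the bags cover all of {1, 2, 3, 4, 5, 6, 7, 8}; (ii) for each edge, some bag contains both endpoints; (iii) the bags containing any fixed vertex form a subtree. All hold, so the decomposition is valid with width 4 − 1 = 3.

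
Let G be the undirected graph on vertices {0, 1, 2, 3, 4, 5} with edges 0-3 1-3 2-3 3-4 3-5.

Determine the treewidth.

1

A width-1 tree decomposition is:
Bags: B1 = {3, 4}  B2 = {3, 5}  B3 = {0, 3}  B4 = {2, 3}  B5 = {1, 3}
Tree: B1–B2, B1–B3, B3–B4, B3–B5
The largest bag has 2 vertices, giving width 1; this decomposition certifies tw(G) ≤ 1. G has an edge, so its treewidth is at least 1. Combining the bounds, tw(G) = 1.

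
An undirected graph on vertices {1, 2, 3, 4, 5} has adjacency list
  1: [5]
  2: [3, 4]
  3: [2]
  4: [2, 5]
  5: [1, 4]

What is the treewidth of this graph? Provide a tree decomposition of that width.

Every bag has size at most 2, so the width is 2 − 1 = 1 and tw(G) ≤ 1. G has an edge, so its treewidth is at least 1. The upper and lower bounds meet at 1, so that is the treewidth.

Treewidth 1.
One optimal decomposition is:
Bags: B1 = {2, 3}  B2 = {2, 4}  B3 = {4, 5}  B4 = {1, 5}
Tree: B1–B2, B2–B3, B3–B4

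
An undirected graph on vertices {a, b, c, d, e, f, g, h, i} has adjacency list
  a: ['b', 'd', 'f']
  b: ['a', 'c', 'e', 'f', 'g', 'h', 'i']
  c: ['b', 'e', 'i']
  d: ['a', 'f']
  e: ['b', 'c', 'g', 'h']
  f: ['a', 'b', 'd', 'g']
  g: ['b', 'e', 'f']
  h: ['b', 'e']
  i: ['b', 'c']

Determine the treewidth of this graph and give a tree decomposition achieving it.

Treewidth 2.
One such decomposition:
Bags: B1 = {b, e, g}  B2 = {b, e, h}  B3 = {b, f, g}  B4 = {b, c, e}  B5 = {b, c, i}  B6 = {a, b, f}  B7 = {a, d, f}
Tree: B1–B2, B1–B3, B2–B4, B4–B5, B3–B6, B6–B7

The largest bag has 3 vertices, giving width 2; this decomposition certifies tw(G) ≤ 2. On the other hand G contains the 3-clique {a, d, f}. A clique must lie in a single bag of any decomposition, so no decomposition can have width below 2. The upper and lower bounds meet at 2, so that is the treewidth.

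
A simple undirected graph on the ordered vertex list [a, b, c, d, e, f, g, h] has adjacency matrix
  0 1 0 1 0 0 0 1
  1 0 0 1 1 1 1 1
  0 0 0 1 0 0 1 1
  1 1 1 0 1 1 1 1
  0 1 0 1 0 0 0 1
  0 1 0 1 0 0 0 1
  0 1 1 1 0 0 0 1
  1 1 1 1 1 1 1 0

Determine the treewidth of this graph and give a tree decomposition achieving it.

Treewidth 3.
One such decomposition:
Bags: B1 = {b, d, g, h}  B2 = {c, d, g, h}  B3 = {b, d, f, h}  B4 = {a, b, d, h}  B5 = {b, d, e, h}
Tree: B1–B2, B1–B3, B1–B4, B4–B5

Every bag has size at most 4, so the width is 4 − 1 = 3 and tw(G) ≤ 3. For the lower bound, the 4 vertices {c, d, g, h} are pairwise adjacent, and any tree decomposition puts a clique entirely inside one bag — forcing width ≥ 3. Therefore the treewidth is 3.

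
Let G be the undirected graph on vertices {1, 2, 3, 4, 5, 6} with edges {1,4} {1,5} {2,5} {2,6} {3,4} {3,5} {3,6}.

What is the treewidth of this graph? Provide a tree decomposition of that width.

Treewidth 2.
One optimal decomposition is:
Bags: B1 = {1, 4, 5}  B2 = {3, 4, 5}  B3 = {2, 3, 5}  B4 = {2, 3, 6}
Tree: B1–B2, B2–B3, B3–B4

Each bag holds 3 vertices, so the decomposition has width 2, which upper-bounds the treewidth. For the lower bound, G contains the cycle 1–4–3–5–1, so G is not a forest; only forests have treewidth ≤ 1, hence tw(G) ≥ 2. Therefore the treewidth is 2.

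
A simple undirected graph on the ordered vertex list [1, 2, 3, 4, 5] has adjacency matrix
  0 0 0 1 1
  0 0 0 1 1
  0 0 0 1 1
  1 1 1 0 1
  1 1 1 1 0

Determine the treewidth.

2

A width-2 tree decomposition is:
Bags: B1 = {3, 4, 5}  B2 = {1, 4, 5}  B3 = {2, 4, 5}
Tree: B1–B2, B2–B3
Each bag holds 3 vertices, so the decomposition has width 2, which upper-bounds the treewidth. For the lower bound, the 3 vertices {1, 4, 5} are pairwise adjacent, and any tree decomposition puts a clique entirely inside one bag — forcing width ≥ 2. Therefore the treewidth is 2.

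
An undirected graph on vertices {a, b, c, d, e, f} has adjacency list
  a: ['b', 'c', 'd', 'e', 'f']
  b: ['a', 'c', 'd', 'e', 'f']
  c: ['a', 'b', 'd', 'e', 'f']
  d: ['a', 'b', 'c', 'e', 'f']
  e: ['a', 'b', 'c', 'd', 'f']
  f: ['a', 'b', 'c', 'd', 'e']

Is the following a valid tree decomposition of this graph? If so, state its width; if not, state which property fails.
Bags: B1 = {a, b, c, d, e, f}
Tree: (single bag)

Yes; width 5.

Checking the three conditions: (i) the bags cover all of {a, b, c, d, e, f}; (ii) for each edge, some bag contains both endpoints; (iii) the bags containing any fixed vertex form a subtree. All hold, so the decomposition is valid with width 6 − 1 = 5.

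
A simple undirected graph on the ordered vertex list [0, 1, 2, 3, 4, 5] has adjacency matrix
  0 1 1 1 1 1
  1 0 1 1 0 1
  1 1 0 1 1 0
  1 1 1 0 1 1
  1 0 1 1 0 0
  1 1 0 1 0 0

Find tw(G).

A width-3 tree decomposition is:
Bags: B1 = {0, 1, 3, 5}  B2 = {0, 1, 2, 3}  B3 = {0, 2, 3, 4}
Tree: B1–B2, B2–B3
Each bag holds 4 vertices, so the decomposition has width 3, which upper-bounds the treewidth. On the other hand G contains the 4-clique {0, 1, 2, 3}. A clique must lie in a single bag of any decomposition, so no decomposition can have width below 3. Hence tw(G) = 3 exactly.

3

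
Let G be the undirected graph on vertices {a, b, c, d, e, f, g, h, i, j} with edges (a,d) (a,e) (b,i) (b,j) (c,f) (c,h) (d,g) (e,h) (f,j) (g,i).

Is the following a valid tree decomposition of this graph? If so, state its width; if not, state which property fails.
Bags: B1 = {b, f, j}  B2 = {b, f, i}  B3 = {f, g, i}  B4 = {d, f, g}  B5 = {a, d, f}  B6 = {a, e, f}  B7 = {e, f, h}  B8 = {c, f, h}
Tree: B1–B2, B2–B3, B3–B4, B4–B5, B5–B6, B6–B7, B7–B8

Checking the three conditions: (i) the bags cover all of {a, b, c, d, e, f, g, h, i, j}; (ii) for each edge, some bag contains both endpoints; (iii) the bags containing any fixed vertex form a subtree. All hold, so the decomposition is valid with width 3 − 1 = 2.

Yes; width 2.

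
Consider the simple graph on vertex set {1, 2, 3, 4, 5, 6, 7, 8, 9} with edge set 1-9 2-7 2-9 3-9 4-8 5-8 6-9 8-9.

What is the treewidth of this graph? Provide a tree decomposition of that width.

Every bag has size at most 2, so the width is 2 − 1 = 1 and tw(G) ≤ 1. G has an edge, so its treewidth is at least 1. Hence tw(G) = 1 exactly.

Treewidth 1.
One optimal decomposition is:
Bags: B1 = {2, 9}  B2 = {8, 9}  B3 = {5, 8}  B4 = {3, 9}  B5 = {4, 8}  B6 = {2, 7}  B7 = {1, 9}  B8 = {6, 9}
Tree: B1–B2, B2–B3, B2–B4, B3–B5, B1–B6, B2–B7, B7–B8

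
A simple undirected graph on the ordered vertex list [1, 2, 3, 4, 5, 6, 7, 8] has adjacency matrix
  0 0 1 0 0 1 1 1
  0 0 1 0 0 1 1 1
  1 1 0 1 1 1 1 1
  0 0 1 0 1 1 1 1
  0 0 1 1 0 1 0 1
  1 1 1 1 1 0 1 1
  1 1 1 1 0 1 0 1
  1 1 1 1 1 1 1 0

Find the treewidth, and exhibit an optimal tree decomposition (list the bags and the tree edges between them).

Treewidth 4.
One optimal decomposition is:
Bags: B1 = {2, 3, 6, 7, 8}  B2 = {1, 3, 6, 7, 8}  B3 = {3, 4, 6, 7, 8}  B4 = {3, 4, 5, 6, 8}
Tree: B1–B2, B1–B3, B3–B4

Each bag holds 5 vertices, so the decomposition has width 4, which upper-bounds the treewidth. Conversely, {3, 4, 5, 6, 8} is a clique of size 5, and the vertices of any clique must share a bag in every tree decomposition; so some bag has ≥ 5 vertices and tw(G) ≥ 4. Hence tw(G) = 4 exactly.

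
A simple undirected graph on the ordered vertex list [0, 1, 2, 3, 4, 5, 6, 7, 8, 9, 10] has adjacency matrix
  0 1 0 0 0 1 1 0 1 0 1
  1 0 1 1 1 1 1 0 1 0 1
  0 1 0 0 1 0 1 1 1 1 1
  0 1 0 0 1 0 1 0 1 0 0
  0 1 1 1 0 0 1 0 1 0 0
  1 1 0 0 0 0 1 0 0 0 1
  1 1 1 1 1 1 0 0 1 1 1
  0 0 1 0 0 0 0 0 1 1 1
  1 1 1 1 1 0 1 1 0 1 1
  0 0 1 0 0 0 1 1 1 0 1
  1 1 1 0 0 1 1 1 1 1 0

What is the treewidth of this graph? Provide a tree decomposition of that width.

Every bag has size at most 5, so the width is 5 − 1 = 4 and tw(G) ≤ 4. Conversely, {0, 1, 6, 8, 10} is a clique of size 5, and the vertices of any clique must share a bag in every tree decomposition; so some bag has ≥ 5 vertices and tw(G) ≥ 4. Hence tw(G) = 4 exactly.

Treewidth 4.
One optimal decomposition is:
Bags: B1 = {1, 2, 6, 8, 10}  B2 = {0, 1, 6, 8, 10}  B3 = {1, 2, 4, 6, 8}  B4 = {2, 6, 8, 9, 10}  B5 = {0, 1, 5, 6, 10}  B6 = {2, 7, 8, 9, 10}  B7 = {1, 3, 4, 6, 8}
Tree: B1–B2, B1–B3, B1–B4, B2–B5, B4–B6, B3–B7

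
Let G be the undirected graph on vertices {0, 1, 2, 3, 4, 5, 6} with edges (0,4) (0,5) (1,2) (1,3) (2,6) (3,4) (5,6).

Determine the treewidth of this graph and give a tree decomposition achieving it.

Treewidth 2.
One such decomposition:
Bags: B1 = {0, 4, 5}  B2 = {3, 4, 5}  B3 = {1, 3, 5}  B4 = {1, 2, 5}  B5 = {2, 5, 6}
Tree: B1–B2, B2–B3, B3–B4, B4–B5

Each bag holds 3 vertices, so the decomposition has width 2, which upper-bounds the treewidth. For the lower bound, G contains the cycle 5–0–4–3–1–2–6–5, so G is not a forest; only forests have treewidth ≤ 1, hence tw(G) ≥ 2. Therefore the treewidth is 2.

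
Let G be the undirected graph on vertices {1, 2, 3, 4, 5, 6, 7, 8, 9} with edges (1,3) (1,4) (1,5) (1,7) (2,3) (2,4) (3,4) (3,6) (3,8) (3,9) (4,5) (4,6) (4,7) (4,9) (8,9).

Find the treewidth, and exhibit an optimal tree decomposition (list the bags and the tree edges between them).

The largest bag has 3 vertices, giving width 2; this decomposition certifies tw(G) ≤ 2. Conversely, {3, 8, 9} is a clique of size 3, and the vertices of any clique must share a bag in every tree decomposition; so some bag has ≥ 3 vertices and tw(G) ≥ 2. The upper and lower bounds meet at 2, so that is the treewidth.

Treewidth 2.
One optimal decomposition is:
Bags: B1 = {1, 4, 7}  B2 = {1, 3, 4}  B3 = {3, 4, 6}  B4 = {2, 3, 4}  B5 = {1, 4, 5}  B6 = {3, 4, 9}  B7 = {3, 8, 9}
Tree: B1–B2, B2–B3, B2–B4, B2–B5, B3–B6, B6–B7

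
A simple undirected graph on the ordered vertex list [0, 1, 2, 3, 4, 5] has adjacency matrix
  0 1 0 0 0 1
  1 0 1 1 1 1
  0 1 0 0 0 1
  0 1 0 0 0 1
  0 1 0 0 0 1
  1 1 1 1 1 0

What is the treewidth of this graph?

2

A width-2 tree decomposition is:
Bags: B1 = {0, 1, 5}  B2 = {1, 3, 5}  B3 = {1, 4, 5}  B4 = {1, 2, 5}
Tree: B1–B2, B1–B3, B2–B4
Every bag has size at most 3, so the width is 3 − 1 = 2 and tw(G) ≤ 2. On the other hand G contains the 3-clique {0, 1, 5}. A clique must lie in a single bag of any decomposition, so no decomposition can have width below 2. Combining the bounds, tw(G) = 2.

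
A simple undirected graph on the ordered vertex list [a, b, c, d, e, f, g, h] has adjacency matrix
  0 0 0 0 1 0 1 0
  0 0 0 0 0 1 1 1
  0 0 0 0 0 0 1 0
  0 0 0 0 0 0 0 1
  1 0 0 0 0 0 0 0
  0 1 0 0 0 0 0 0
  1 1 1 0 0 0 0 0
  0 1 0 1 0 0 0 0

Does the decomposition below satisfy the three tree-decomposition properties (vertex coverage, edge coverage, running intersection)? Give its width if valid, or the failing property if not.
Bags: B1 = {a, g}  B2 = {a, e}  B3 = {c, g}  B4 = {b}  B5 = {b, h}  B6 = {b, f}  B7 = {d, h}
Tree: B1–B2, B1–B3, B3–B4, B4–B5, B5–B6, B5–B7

A tree decomposition must satisfy three properties: every vertex lies in some bag; for every edge, both endpoints lie together in some bag; and for every vertex, the bags containing it form a connected subtree. Here edge (g,b) lies in no bag, so the decomposition is invalid.

No — edge (g,b) lies in no bag.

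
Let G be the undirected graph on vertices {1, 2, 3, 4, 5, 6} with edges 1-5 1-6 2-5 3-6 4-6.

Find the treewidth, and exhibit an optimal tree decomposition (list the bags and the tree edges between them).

The largest bag has 2 vertices, giving width 1; this decomposition certifies tw(G) ≤ 1. Any graph with an edge has treewidth ≥ 1, and G has the edge 4–6. Therefore the treewidth is 1.

Treewidth 1.
One optimal decomposition is:
Bags: B1 = {4, 6}  B2 = {1, 6}  B3 = {3, 6}  B4 = {1, 5}  B5 = {2, 5}
Tree: B1–B2, B1–B3, B2–B4, B4–B5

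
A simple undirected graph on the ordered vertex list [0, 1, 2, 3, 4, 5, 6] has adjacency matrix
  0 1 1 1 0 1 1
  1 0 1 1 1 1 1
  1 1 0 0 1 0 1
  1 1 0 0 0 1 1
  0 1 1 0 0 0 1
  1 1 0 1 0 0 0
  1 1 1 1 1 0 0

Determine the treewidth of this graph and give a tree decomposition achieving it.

The largest bag has 4 vertices, giving width 3; this decomposition certifies tw(G) ≤ 3. Conversely, {0, 1, 2, 6} is a clique of size 4, and the vertices of any clique must share a bag in every tree decomposition; so some bag has ≥ 4 vertices and tw(G) ≥ 3. The upper and lower bounds meet at 3, so that is the treewidth.

Treewidth 3.
One such decomposition:
Bags: B1 = {0, 1, 3, 6}  B2 = {0, 1, 2, 6}  B3 = {1, 2, 4, 6}  B4 = {0, 1, 3, 5}
Tree: B1–B2, B2–B3, B1–B4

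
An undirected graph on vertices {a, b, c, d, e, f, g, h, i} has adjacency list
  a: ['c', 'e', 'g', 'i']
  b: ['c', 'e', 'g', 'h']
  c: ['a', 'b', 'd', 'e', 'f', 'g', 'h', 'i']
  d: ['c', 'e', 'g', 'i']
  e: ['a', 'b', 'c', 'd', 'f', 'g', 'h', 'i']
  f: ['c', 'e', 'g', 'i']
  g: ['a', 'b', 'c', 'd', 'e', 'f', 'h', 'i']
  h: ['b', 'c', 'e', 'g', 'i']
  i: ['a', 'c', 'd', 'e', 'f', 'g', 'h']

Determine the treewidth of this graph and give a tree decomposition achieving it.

Every bag has size at most 5, so the width is 5 − 1 = 4 and tw(G) ≤ 4. On the other hand G contains the 5-clique {b, c, e, g, h}. A clique must lie in a single bag of any decomposition, so no decomposition can have width below 4. The upper and lower bounds meet at 4, so that is the treewidth.

Treewidth 4.
Bags: B1 = {c, e, g, h, i}  B2 = {b, c, e, g, h}  B3 = {c, d, e, g, i}  B4 = {a, c, e, g, i}  B5 = {c, e, f, g, i}
Tree: B1–B2, B1–B3, B1–B4, B3–B5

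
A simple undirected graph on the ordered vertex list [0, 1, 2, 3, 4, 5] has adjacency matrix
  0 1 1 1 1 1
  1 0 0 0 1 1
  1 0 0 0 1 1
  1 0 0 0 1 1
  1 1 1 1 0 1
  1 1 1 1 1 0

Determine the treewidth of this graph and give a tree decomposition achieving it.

Treewidth 3.
One optimal decomposition is:
Bags: B1 = {0, 3, 4, 5}  B2 = {0, 1, 4, 5}  B3 = {0, 2, 4, 5}
Tree: B1–B2, B2–B3

Each bag holds 4 vertices, so the decomposition has width 3, which upper-bounds the treewidth. Conversely, {0, 1, 4, 5} is a clique of size 4, and the vertices of any clique must share a bag in every tree decomposition; so some bag has ≥ 4 vertices and tw(G) ≥ 3. Combining the bounds, tw(G) = 3.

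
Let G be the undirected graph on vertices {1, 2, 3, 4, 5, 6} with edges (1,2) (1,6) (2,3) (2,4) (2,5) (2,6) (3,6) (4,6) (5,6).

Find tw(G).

A width-2 tree decomposition is:
Bags: B1 = {1, 2, 6}  B2 = {2, 3, 6}  B3 = {2, 4, 6}  B4 = {2, 5, 6}
Tree: B1–B2, B1–B3, B3–B4
Each bag holds 3 vertices, so the decomposition has width 2, which upper-bounds the treewidth. On the other hand G contains the 3-clique {1, 2, 6}. A clique must lie in a single bag of any decomposition, so no decomposition can have width below 2. Hence tw(G) = 2 exactly.

2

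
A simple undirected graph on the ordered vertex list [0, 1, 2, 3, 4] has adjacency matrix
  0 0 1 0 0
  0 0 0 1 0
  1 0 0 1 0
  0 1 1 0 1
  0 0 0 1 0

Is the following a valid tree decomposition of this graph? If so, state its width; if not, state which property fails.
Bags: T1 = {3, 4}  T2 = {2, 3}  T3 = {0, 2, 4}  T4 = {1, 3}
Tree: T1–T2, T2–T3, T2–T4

No — bags containing vertex 4 are not connected in the tree.

A tree decomposition must satisfy three properties: every vertex lies in some bag; for every edge, both endpoints lie together in some bag; and for every vertex, the bags containing it form a connected subtree. Here bags containing vertex 4 are not connected in the tree, so the decomposition is invalid.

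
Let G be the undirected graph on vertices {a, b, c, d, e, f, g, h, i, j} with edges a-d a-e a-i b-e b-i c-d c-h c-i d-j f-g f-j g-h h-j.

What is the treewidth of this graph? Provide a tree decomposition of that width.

Treewidth 2.
One such decomposition:
Bags: B1 = {f, g, h}  B2 = {f, h, j}  B3 = {c, h, j}  B4 = {c, d, j}  B5 = {c, d, i}  B6 = {a, d, i}  B7 = {a, b, i}  B8 = {a, b, e}
Tree: B1–B2, B2–B3, B3–B4, B4–B5, B5–B6, B6–B7, B7–B8

The largest bag has 3 vertices, giving width 2; this decomposition certifies tw(G) ≤ 2. The edges g–f–j–h–g form a cycle, so G is not a tree and its treewidth is at least 2. The upper and lower bounds meet at 2, so that is the treewidth.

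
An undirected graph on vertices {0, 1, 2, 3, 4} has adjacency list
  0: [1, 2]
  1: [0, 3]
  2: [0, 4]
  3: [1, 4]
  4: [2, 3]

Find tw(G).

A width-2 tree decomposition is:
Bags: B1 = {0, 1, 2}  B2 = {1, 2, 4}  B3 = {1, 3, 4}
Tree: B1–B2, B2–B3
The largest bag has 3 vertices, giving width 2; this decomposition certifies tw(G) ≤ 2. For the lower bound, G contains the cycle 1–0–2–4–3–1, so G is not a forest; only forests have treewidth ≤ 1, hence tw(G) ≥ 2. Combining the bounds, tw(G) = 2.

2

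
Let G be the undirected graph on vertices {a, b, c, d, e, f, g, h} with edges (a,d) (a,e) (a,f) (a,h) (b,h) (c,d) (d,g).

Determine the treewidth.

A width-1 tree decomposition is:
Bags: B1 = {b, h}  B2 = {a, h}  B3 = {a, d}  B4 = {d, g}  B5 = {a, f}  B6 = {c, d}  B7 = {a, e}
Tree: B1–B2, B2–B3, B3–B4, B3–B5, B4–B6, B5–B7
Each bag holds 2 vertices, so the decomposition has width 1, which upper-bounds the treewidth. G has an edge, so its treewidth is at least 1. Hence tw(G) = 1 exactly.

1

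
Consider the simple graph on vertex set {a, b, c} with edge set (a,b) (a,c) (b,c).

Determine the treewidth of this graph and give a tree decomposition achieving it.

A single bag containing all 3 vertices is trivially a valid decomposition of width 2. On the other hand G contains the 3-clique {a, b, c}. A clique must lie in a single bag of any decomposition, so no decomposition can have width below 2. Hence tw(G) = 2 exactly.

Treewidth 2.
One optimal decomposition is:
Bags: B1 = {a, b, c}
Tree: (single bag)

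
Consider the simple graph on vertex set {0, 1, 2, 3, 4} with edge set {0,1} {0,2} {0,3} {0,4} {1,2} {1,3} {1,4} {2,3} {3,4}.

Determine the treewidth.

A width-3 tree decomposition is:
Bags: B1 = {0, 1, 2, 3}  B2 = {0, 1, 3, 4}
Tree: B1–B2
Each bag holds 4 vertices, so the decomposition has width 3, which upper-bounds the treewidth. On the other hand G contains the 4-clique {0, 1, 2, 3}. A clique must lie in a single bag of any decomposition, so no decomposition can have width below 3. Hence tw(G) = 3 exactly.

3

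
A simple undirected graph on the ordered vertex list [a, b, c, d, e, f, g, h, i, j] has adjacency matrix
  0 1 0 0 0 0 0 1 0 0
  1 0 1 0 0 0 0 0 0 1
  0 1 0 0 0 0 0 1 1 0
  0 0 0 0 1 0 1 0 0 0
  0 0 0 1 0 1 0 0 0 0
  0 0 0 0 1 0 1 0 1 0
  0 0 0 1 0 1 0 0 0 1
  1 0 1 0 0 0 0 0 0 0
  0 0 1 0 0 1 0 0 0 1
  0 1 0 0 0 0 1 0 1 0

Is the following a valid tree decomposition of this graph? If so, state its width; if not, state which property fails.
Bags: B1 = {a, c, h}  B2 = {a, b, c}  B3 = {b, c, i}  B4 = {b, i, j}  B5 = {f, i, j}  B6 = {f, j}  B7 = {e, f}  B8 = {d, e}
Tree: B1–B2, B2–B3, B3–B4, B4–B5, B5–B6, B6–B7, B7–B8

No — vertex g appears in no bag.

A tree decomposition must satisfy three properties: every vertex lies in some bag; for every edge, both endpoints lie together in some bag; and for every vertex, the bags containing it form a connected subtree. Here vertex g appears in no bag, so the decomposition is invalid.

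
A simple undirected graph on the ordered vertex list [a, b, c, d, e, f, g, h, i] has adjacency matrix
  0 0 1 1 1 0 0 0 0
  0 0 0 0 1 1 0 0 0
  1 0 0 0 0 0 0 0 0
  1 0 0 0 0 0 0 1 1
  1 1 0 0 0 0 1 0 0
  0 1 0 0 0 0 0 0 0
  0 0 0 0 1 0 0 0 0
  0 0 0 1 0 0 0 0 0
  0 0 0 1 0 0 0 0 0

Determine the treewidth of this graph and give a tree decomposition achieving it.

Each bag holds 2 vertices, so the decomposition has width 1, which upper-bounds the treewidth. Any graph with an edge has treewidth ≥ 1, and G has the edge a–c. Therefore the treewidth is 1.

Treewidth 1.
Bags: B1 = {a, c}  B2 = {a, e}  B3 = {a, d}  B4 = {d, h}  B5 = {d, i}  B6 = {b, e}  B7 = {e, g}  B8 = {b, f}
Tree: B1–B2, B2–B3, B3–B4, B3–B5, B2–B6, B2–B7, B6–B8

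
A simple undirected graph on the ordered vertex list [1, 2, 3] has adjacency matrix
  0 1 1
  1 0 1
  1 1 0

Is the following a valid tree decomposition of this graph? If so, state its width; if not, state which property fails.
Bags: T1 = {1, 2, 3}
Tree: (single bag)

Yes; width 2.

Checking the three conditions: (i) the bags cover all of {1, 2, 3}; (ii) for each edge, some bag contains both endpoints; (iii) the bags containing any fixed vertex form a subtree. All hold, so the decomposition is valid with width 3 − 1 = 2.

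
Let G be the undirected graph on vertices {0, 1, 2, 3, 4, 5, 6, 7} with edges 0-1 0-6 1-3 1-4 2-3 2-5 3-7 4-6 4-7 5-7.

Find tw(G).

A width-2 tree decomposition is:
Bags: B1 = {2, 5, 7}  B2 = {2, 3, 7}  B3 = {3, 4, 7}  B4 = {1, 3, 4}  B5 = {1, 4, 6}  B6 = {0, 1, 6}
Tree: B1–B2, B2–B3, B3–B4, B4–B5, B5–B6
The largest bag has 3 vertices, giving width 2; this decomposition certifies tw(G) ≤ 2. The edges 5–2–3–7–5 form a cycle, so G is not a tree and its treewidth is at least 2. The upper and lower bounds meet at 2, so that is the treewidth.

2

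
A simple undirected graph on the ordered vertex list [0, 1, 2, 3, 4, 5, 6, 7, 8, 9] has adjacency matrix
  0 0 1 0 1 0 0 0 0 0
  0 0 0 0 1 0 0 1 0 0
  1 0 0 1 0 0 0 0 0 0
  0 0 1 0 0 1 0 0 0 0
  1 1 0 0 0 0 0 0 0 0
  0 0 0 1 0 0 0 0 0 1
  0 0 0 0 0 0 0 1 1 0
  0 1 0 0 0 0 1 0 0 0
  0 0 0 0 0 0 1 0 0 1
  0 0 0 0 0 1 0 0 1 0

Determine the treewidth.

2

A width-2 tree decomposition is:
Bags: B1 = {2, 3, 5}  B2 = {0, 2, 5}  B3 = {0, 4, 5}  B4 = {1, 4, 5}  B5 = {1, 5, 7}  B6 = {5, 6, 7}  B7 = {5, 6, 8}  B8 = {5, 8, 9}
Tree: B1–B2, B2–B3, B3–B4, B4–B5, B5–B6, B6–B7, B7–B8
Each bag holds 3 vertices, so the decomposition has width 2, which upper-bounds the treewidth. Since 5–3–2–0–4–1–7–6–8–9–5 is a cycle in G, G is not acyclic. Forests are exactly the graphs of treewidth ≤ 1, so tw(G) ≥ 2. Therefore the treewidth is 2.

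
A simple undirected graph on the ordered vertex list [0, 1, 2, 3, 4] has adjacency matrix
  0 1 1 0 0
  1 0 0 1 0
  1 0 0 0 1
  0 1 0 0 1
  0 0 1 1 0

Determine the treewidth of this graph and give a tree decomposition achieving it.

Each bag holds 3 vertices, so the decomposition has width 2, which upper-bounds the treewidth. For the lower bound, G contains the cycle 3–1–0–2–4–3, so G is not a forest; only forests have treewidth ≤ 1, hence tw(G) ≥ 2. The upper and lower bounds meet at 2, so that is the treewidth.

Treewidth 2.
Bags: B1 = {0, 1, 3}  B2 = {0, 2, 3}  B3 = {2, 3, 4}
Tree: B1–B2, B2–B3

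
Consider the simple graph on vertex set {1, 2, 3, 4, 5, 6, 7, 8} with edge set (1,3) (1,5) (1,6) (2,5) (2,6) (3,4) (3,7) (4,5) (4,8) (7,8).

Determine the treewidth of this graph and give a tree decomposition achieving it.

Treewidth 2.
One optimal decomposition is:
Bags: B1 = {3, 7, 8}  B2 = {3, 4, 8}  B3 = {1, 3, 4}  B4 = {1, 4, 5}  B5 = {1, 5, 6}  B6 = {2, 5, 6}
Tree: B1–B2, B2–B3, B3–B4, B4–B5, B5–B6

Every bag has size at most 3, so the width is 3 − 1 = 2 and tw(G) ≤ 2. Since 7–8–4–3–7 is a cycle in G, G is not acyclic. Forests are exactly the graphs of treewidth ≤ 1, so tw(G) ≥ 2. Therefore the treewidth is 2.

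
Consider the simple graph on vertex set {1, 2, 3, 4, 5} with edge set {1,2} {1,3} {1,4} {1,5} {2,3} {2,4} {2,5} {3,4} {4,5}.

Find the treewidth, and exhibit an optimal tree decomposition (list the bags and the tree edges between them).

Treewidth 3.
Bags: B1 = {1, 2, 4, 5}  B2 = {1, 2, 3, 4}
Tree: B1–B2

Each bag holds 4 vertices, so the decomposition has width 3, which upper-bounds the treewidth. On the other hand G contains the 4-clique {1, 2, 3, 4}. A clique must lie in a single bag of any decomposition, so no decomposition can have width below 3. Hence tw(G) = 3 exactly.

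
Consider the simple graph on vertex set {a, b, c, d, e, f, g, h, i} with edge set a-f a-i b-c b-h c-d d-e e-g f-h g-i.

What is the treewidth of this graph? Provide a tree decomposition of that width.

Every bag has size at most 3, so the width is 3 − 1 = 2 and tw(G) ≤ 2. The edges a–i–g–e–d–c–b–h–f–a form a cycle, so G is not a tree and its treewidth is at least 2. Therefore the treewidth is 2.

Treewidth 2.
One such decomposition:
Bags: B1 = {a, g, i}  B2 = {a, e, g}  B3 = {a, d, e}  B4 = {a, c, d}  B5 = {a, b, c}  B6 = {a, b, h}  B7 = {a, f, h}
Tree: B1–B2, B2–B3, B3–B4, B4–B5, B5–B6, B6–B7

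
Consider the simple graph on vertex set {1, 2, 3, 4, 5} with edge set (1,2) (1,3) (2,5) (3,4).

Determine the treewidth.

A width-1 tree decomposition is:
Bags: B1 = {3, 4}  B2 = {1, 3}  B3 = {1, 2}  B4 = {2, 5}
Tree: B1–B2, B2–B3, B3–B4
Every bag has size at most 2, so the width is 2 − 1 = 1 and tw(G) ≤ 1. Since G has at least one edge (e.g. 4–3), it is not an edgeless graph, so tw(G) ≥ 1. The upper and lower bounds meet at 1, so that is the treewidth.

1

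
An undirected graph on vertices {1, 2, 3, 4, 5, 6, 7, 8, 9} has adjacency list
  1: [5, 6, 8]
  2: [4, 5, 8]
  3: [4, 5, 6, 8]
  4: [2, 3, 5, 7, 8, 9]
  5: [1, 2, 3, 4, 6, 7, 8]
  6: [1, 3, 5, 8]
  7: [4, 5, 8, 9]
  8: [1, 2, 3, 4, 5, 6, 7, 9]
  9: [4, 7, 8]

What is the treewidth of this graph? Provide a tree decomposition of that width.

Treewidth 3.
Bags: B1 = {2, 4, 5, 8}  B2 = {3, 4, 5, 8}  B3 = {3, 5, 6, 8}  B4 = {4, 5, 7, 8}  B5 = {4, 7, 8, 9}  B6 = {1, 5, 6, 8}
Tree: B1–B2, B2–B3, B2–B4, B4–B5, B3–B6

Each bag holds 4 vertices, so the decomposition has width 3, which upper-bounds the treewidth. On the other hand G contains the 4-clique {4, 7, 8, 9}. A clique must lie in a single bag of any decomposition, so no decomposition can have width below 3. The upper and lower bounds meet at 3, so that is the treewidth.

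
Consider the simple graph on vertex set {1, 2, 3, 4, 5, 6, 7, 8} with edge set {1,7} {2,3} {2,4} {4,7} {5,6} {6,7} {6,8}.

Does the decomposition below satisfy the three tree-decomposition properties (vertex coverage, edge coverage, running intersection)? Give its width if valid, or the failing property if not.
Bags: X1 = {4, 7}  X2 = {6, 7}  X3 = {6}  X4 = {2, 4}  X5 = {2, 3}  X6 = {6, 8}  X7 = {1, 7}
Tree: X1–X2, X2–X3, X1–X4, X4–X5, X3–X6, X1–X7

A tree decomposition must satisfy three properties: every vertex lies in some bag; for every edge, both endpoints lie together in some bag; and for every vertex, the bags containing it form a connected subtree. Here vertex 5 appears in no bag, so the decomposition is invalid.

No — vertex 5 appears in no bag.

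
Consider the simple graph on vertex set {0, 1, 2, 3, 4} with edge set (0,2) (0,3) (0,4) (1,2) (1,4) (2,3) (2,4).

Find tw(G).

2

A width-2 tree decomposition is:
Bags: B1 = {0, 2, 4}  B2 = {1, 2, 4}  B3 = {0, 2, 3}
Tree: B1–B2, B1–B3
Every bag has size at most 3, so the width is 3 − 1 = 2 and tw(G) ≤ 2. Conversely, {0, 2, 3} is a clique of size 3, and the vertices of any clique must share a bag in every tree decomposition; so some bag has ≥ 3 vertices and tw(G) ≥ 2. Hence tw(G) = 2 exactly.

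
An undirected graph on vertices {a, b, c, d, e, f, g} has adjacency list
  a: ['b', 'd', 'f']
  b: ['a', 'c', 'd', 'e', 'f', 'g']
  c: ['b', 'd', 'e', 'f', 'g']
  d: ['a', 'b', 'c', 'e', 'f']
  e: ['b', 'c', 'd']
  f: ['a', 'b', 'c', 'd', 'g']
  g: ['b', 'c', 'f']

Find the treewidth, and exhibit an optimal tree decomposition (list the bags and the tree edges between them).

Each bag holds 4 vertices, so the decomposition has width 3, which upper-bounds the treewidth. For the lower bound, the 4 vertices {b, c, d, e} are pairwise adjacent, and any tree decomposition puts a clique entirely inside one bag — forcing width ≥ 3. The upper and lower bounds meet at 3, so that is the treewidth.

Treewidth 3.
One optimal decomposition is:
Bags: B1 = {b, c, d, f}  B2 = {b, c, d, e}  B3 = {b, c, f, g}  B4 = {a, b, d, f}
Tree: B1–B2, B1–B3, B1–B4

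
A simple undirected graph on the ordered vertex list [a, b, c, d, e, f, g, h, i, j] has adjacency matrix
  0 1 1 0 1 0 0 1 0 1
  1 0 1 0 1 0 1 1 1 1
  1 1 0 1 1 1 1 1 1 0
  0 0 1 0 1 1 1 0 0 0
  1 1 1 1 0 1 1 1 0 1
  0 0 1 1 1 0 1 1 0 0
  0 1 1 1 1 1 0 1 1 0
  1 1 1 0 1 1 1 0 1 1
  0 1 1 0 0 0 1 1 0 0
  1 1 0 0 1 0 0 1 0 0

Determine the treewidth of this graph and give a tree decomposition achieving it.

The largest bag has 5 vertices, giving width 4; this decomposition certifies tw(G) ≤ 4. Conversely, {c, d, e, f, g} is a clique of size 5, and the vertices of any clique must share a bag in every tree decomposition; so some bag has ≥ 5 vertices and tw(G) ≥ 4. Therefore the treewidth is 4.

Treewidth 4.
One optimal decomposition is:
Bags: B1 = {c, e, f, g, h}  B2 = {b, c, e, g, h}  B3 = {b, c, g, h, i}  B4 = {a, b, c, e, h}  B5 = {c, d, e, f, g}  B6 = {a, b, e, h, j}
Tree: B1–B2, B2–B3, B2–B4, B1–B5, B4–B6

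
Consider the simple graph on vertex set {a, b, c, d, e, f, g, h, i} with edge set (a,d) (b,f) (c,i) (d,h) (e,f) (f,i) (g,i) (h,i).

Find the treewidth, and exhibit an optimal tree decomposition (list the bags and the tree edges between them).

Each bag holds 2 vertices, so the decomposition has width 1, which upper-bounds the treewidth. G has an edge, so its treewidth is at least 1. Hence tw(G) = 1 exactly.

Treewidth 1.
One such decomposition:
Bags: B1 = {d, h}  B2 = {h, i}  B3 = {g, i}  B4 = {c, i}  B5 = {f, i}  B6 = {a, d}  B7 = {b, f}  B8 = {e, f}
Tree: B1–B2, B2–B3, B2–B4, B3–B5, B1–B6, B5–B7, B5–B8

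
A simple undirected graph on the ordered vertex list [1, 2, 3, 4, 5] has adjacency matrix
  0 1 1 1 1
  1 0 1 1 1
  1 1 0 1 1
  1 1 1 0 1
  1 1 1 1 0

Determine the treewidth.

4

A width-4 tree decomposition is:
Bags: B1 = {1, 2, 3, 4, 5}
Tree: (single bag)
With just one bag of size 5, the width is 5 − 1 = 4, so tw(G) ≤ 4. Conversely, {1, 2, 3, 4, 5} is a clique of size 5, and the vertices of any clique must share a bag in every tree decomposition; so some bag has ≥ 5 vertices and tw(G) ≥ 4. Hence tw(G) = 4 exactly.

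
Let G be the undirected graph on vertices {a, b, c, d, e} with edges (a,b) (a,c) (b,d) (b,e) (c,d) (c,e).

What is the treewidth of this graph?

2

A width-2 tree decomposition is:
Bags: B1 = {a, b, c}  B2 = {b, c, e}  B3 = {b, c, d}
Tree: B1–B2, B2–B3
Every bag has size at most 3, so the width is 3 − 1 = 2 and tw(G) ≤ 2. Since a–b–e–c–a is a cycle in G, G is not acyclic. Forests are exactly the graphs of treewidth ≤ 1, so tw(G) ≥ 2. The upper and lower bounds meet at 2, so that is the treewidth.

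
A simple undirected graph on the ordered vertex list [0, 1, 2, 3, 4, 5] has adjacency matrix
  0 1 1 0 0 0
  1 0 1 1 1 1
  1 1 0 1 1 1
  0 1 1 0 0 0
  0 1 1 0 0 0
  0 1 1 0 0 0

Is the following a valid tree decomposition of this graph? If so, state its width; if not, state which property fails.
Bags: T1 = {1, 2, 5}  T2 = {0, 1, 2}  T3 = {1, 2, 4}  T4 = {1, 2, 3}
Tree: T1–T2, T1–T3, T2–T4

Vertex coverage: the bags together contain {0, 1, 2, 3, 4, 5}, the full vertex set. Edge coverage: each edge of G has both endpoints in at least one bag. Running intersection: for every vertex, the bags containing it form a connected subtree. All three properties hold, so this is a valid tree decomposition of width max|bag| − 1 = 2, and hence tw(G) ≤ 2.

Yes; width 2.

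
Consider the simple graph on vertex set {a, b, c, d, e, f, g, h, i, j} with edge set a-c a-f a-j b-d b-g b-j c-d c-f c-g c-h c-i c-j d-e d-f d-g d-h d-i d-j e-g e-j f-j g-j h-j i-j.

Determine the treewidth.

A width-3 tree decomposition is:
Bags: B1 = {c, d, g, j}  B2 = {c, d, i, j}  B3 = {b, d, g, j}  B4 = {c, d, f, j}  B5 = {d, e, g, j}  B6 = {c, d, h, j}  B7 = {a, c, f, j}
Tree: B1–B2, B1–B3, B2–B4, B3–B5, B1–B6, B4–B7
Every bag has size at most 4, so the width is 4 − 1 = 3 and tw(G) ≤ 3. Conversely, {d, e, g, j} is a clique of size 4, and the vertices of any clique must share a bag in every tree decomposition; so some bag has ≥ 4 vertices and tw(G) ≥ 3. Hence tw(G) = 3 exactly.

3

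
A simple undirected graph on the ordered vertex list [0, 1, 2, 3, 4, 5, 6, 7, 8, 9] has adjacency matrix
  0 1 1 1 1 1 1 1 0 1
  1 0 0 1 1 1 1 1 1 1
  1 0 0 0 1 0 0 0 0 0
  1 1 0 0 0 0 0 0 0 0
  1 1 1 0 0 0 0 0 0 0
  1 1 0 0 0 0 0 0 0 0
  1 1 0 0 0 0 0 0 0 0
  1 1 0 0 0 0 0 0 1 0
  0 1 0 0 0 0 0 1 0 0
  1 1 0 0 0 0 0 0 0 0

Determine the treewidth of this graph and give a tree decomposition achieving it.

Each bag holds 3 vertices, so the decomposition has width 2, which upper-bounds the treewidth. For the lower bound, the 3 vertices {0, 1, 3} are pairwise adjacent, and any tree decomposition puts a clique entirely inside one bag — forcing width ≥ 2. The upper and lower bounds meet at 2, so that is the treewidth.

Treewidth 2.
One such decomposition:
Bags: B1 = {0, 1, 9}  B2 = {0, 1, 5}  B3 = {0, 1, 7}  B4 = {0, 1, 3}  B5 = {1, 7, 8}  B6 = {0, 1, 4}  B7 = {0, 1, 6}  B8 = {0, 2, 4}
Tree: B1–B2, B2–B3, B1–B4, B3–B5, B4–B6, B3–B7, B6–B8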